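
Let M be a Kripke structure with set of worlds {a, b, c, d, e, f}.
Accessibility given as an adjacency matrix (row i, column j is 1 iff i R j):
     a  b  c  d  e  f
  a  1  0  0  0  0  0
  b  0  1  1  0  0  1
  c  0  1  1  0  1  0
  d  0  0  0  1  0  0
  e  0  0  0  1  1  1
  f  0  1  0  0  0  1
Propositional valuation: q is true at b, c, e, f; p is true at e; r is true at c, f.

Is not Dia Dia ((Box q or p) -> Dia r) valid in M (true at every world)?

No

Let φ = not Dia Dia ((Box q or p) -> Dia r). Evaluate φ at each world:
  a (successors {a}): φ is false.
  b (successors {b, c, f}): φ is false.
  c (successors {b, c, e}): φ is false.
  d (successors {d}): φ is false.
  e (successors {d, e, f}): φ is false.
  f (successors {b, f}): φ is false.
Detail at a (counterexample):
  At a: Dia Dia ((Box q or p) -> Dia r) is true, so not Dia Dia ((Box q or p) -> Dia r) is false.
    At a: Dia Dia ((Box q or p) -> Dia r) requires Dia ((Box q or p) -> Dia r) at some successor in {a}.
      Dia ((Box q or p) -> Dia r) holds at a, so Dia Dia ((Box q or p) -> Dia r) is true at a.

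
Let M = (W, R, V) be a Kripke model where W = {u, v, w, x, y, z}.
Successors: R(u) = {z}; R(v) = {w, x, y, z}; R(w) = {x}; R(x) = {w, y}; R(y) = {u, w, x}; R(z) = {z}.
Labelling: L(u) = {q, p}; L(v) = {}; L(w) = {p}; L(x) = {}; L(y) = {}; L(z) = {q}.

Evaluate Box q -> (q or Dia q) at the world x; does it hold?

At x: Box q is false, q or Dia q is false, so Box q -> (q or Dia q) is true.
  At x: Box q requires q at every successor {w, y}.
    q fails at w, so Box q is false at x.
  At x: q is false, Dia q is false, so q or Dia q is false.
    At x: Dia q requires q at some successor in {w, y}.
      At w: q is false.
      At y: q is false.
    So Dia q is false at x.

Yes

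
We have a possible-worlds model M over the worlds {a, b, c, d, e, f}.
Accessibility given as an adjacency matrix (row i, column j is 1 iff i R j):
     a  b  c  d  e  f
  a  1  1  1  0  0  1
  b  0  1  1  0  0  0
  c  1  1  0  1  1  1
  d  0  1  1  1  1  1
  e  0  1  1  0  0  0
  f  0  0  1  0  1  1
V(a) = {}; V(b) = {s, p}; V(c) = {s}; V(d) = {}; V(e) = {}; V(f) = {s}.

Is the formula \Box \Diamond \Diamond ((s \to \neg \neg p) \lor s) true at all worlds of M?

Let φ = \Box \Diamond \Diamond ((s \to \neg \neg p) \lor s). Evaluate φ at each world:
  a (successors {a, b, c, f}): φ is true.
  b (successors {b, c}): φ is true.
  c (successors {a, b, d, e, f}): φ is true.
  d (successors {b, c, d, e, f}): φ is true.
  e (successors {b, c}): φ is true.
  f (successors {c, e, f}): φ is true.
For instance, at c:
  At c: \Box \Diamond \Diamond ((s \to \neg \neg p) \lor s) requires \Diamond \Diamond ((s \to \neg \neg p) \lor s) at every successor {a, b, d, e, f}.
    At a: \Diamond \Diamond ((s \to \neg \neg p) \lor s) is true.
    At b: \Diamond \Diamond ((s \to \neg \neg p) \lor s) is true.
    At d: \Diamond \Diamond ((s \to \neg \neg p) \lor s) is true.
    At e: \Diamond \Diamond ((s \to \neg \neg p) \lor s) is true.
    At f: \Diamond \Diamond ((s \to \neg \neg p) \lor s) is true.
  So \Box \Diamond \Diamond ((s \to \neg \neg p) \lor s) is true at c.

Yes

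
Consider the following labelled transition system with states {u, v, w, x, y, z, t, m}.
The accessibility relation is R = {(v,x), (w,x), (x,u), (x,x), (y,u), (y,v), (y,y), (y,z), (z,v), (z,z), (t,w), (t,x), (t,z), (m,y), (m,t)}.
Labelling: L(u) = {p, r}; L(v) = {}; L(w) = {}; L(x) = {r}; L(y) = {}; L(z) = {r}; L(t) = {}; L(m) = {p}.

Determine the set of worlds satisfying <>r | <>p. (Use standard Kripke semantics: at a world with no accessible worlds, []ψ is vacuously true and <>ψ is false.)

Let φ = <>r | <>p. Evaluate φ at each world:
  u (successors ∅): φ is false.
  v (successors {x}): φ is true.
  w (successors {x}): φ is true.
  x (successors {u, x}): φ is true.
  y (successors {u, v, y, z}): φ is true.
  z (successors {v, z}): φ is true.
  t (successors {w, x, z}): φ is true.
  m (successors {y, t}): φ is false.
For instance, at y:
  At y: <>r is true, <>p is true, so <>r | <>p is true.
    At y: <>r requires r at some successor in {u, v, y, z}.
      r holds at u, so <>r is true at y.
    At y: <>p requires p at some successor in {u, v, y, z}.
      p holds at u, so <>p is true at y.
Satisfying worlds: {v, w, x, y, z, t}

v, w, x, y, z, t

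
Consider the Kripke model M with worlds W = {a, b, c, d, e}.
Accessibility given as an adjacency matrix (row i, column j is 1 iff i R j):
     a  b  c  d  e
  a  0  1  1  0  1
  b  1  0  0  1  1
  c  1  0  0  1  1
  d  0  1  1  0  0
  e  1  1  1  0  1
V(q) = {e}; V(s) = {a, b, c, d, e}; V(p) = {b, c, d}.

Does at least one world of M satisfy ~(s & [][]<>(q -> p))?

No

Let φ = ~(s & [][]<>(q -> p)). Evaluate φ at each world:
  a (successors {b, c, e}): φ is false.
  b (successors {a, d, e}): φ is false.
  c (successors {a, d, e}): φ is false.
  d (successors {b, c}): φ is false.
  e (successors {a, b, c, e}): φ is false.
For instance, at b:
  At b: s & [][]<>(q -> p) is true, so ~(s & [][]<>(q -> p)) is false.
    At b: s is true, [][]<>(q -> p) is true, so s & [][]<>(q -> p) is true.
      At b: [][]<>(q -> p) requires []<>(q -> p) at every successor {a, d, e}.
        At a: []<>(q -> p) is true.
        At d: []<>(q -> p) is true.
        At e: []<>(q -> p) is true.
      So [][]<>(q -> p) is true at b.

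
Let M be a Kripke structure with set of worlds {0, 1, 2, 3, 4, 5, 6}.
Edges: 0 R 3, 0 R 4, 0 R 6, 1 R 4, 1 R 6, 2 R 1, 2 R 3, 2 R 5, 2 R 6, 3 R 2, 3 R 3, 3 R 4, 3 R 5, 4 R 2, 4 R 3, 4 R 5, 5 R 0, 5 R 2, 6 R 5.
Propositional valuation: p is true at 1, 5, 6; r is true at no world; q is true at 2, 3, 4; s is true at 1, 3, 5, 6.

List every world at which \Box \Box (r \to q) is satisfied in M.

Recall that \Box ψ holds at a world iff ψ holds at every accessible world, and \Diamond ψ holds iff ψ holds at some accessible world.
Let φ = \Box \Box (r \to q). Evaluate φ at each world:
  0 (successors {3, 4, 6}): φ is true.
  1 (successors {4, 6}): φ is true.
  2 (successors {1, 3, 5, 6}): φ is true.
  3 (successors {2, 3, 4, 5}): φ is true.
  4 (successors {2, 3, 5}): φ is true.
  5 (successors {0, 2}): φ is true.
  6 (successors {5}): φ is true.
For instance, at 0:
  At 0: \Box \Box (r \to q) requires \Box (r \to q) at every successor {3, 4, 6}.
      At 3: \Box (r \to q) requires r \to q at every successor {2, 3, 4, 5}.
        At 2: r \to q is true.
        At 3: r \to q is true.
        At 4: r \to q is true.
        At 5: r \to q is true.
      So \Box (r \to q) is true at 3.
      At 4: \Box (r \to q) requires r \to q at every successor {2, 3, 5}.
        At 2: r \to q is true.
        At 3: r \to q is true.
        At 5: r \to q is true.
      So \Box (r \to q) is true at 4.
      At 6: \Box (r \to q) requires r \to q at every successor {5}.
        At 5: r \to q is true.
      So \Box (r \to q) is true at 6.
  So \Box \Box (r \to q) is true at 0.
Satisfying worlds: {0, 1, 2, 3, 4, 5, 6}

0, 1, 2, 3, 4, 5, 6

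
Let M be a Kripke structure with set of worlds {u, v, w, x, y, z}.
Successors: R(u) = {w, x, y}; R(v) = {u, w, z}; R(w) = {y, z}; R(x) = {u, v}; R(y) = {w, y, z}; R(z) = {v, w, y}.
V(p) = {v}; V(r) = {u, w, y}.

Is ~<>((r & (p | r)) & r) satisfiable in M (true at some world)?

Let φ = ~<>((r & (p | r)) & r). Evaluate φ at each world:
  u (successors {w, x, y}): φ is false.
  v (successors {u, w, z}): φ is false.
  w (successors {y, z}): φ is false.
  x (successors {u, v}): φ is false.
  y (successors {w, y, z}): φ is false.
  z (successors {v, w, y}): φ is false.
For instance, at x:
  At x: <>((r & (p | r)) & r) is true, so ~<>((r & (p | r)) & r) is false.
    At x: <>((r & (p | r)) & r) requires (r & (p | r)) & r at some successor in {u, v}.
      (r & (p | r)) & r holds at u, so <>((r & (p | r)) & r) is true at x.

No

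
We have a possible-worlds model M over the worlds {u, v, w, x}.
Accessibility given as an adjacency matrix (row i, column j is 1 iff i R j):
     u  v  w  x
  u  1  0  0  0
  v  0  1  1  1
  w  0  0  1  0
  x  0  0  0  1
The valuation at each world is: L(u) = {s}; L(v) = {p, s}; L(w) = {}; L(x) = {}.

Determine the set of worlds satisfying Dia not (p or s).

v, w, x

Let φ = Dia not (p or s). Evaluate φ at each world:
  u (successors {u}): φ is false.
  v (successors {v, w, x}): φ is true.
  w (successors {w}): φ is true.
  x (successors {x}): φ is true.
For instance, at w:
  At w: Dia not (p or s) requires not (p or s) at some successor in {w}.
    not (p or s) holds at w, so Dia not (p or s) is true at w.
Satisfying worlds: {v, w, x}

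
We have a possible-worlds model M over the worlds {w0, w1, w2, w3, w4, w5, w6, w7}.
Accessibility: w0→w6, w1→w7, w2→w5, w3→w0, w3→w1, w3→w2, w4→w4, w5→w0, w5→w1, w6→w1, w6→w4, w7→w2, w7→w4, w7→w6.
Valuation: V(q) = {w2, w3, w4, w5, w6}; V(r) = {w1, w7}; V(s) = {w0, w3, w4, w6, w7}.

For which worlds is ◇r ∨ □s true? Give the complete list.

w0, w1, w3, w4, w5, w6

Let φ = ◇r ∨ □s. Evaluate φ at each world:
  w0 (successors {w6}): φ is true.
  w1 (successors {w7}): φ is true.
  w2 (successors {w5}): φ is false.
  w3 (successors {w0, w1, w2}): φ is true.
  w4 (successors {w4}): φ is true.
  w5 (successors {w0, w1}): φ is true.
  w6 (successors {w1, w4}): φ is true.
  w7 (successors {w2, w4, w6}): φ is false.
For instance, at w7:
  At w7: ◇r is false, □s is false, so ◇r ∨ □s is false.
    At w7: ◇r requires r at some successor in {w2, w4, w6}.
      At w2: r is false.
      At w4: r is false.
      At w6: r is false.
    So ◇r is false at w7.
    At w7: □s requires s at every successor {w2, w4, w6}.
      s fails at w2, so □s is false at w7.
Satisfying worlds: {w0, w1, w3, w4, w5, w6}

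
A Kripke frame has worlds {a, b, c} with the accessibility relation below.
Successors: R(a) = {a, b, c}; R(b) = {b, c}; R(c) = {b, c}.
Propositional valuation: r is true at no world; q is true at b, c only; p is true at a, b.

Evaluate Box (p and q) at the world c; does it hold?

No

At c: Box (p and q) requires p and q at every successor {b, c}.
  p and q fails at c, so Box (p and q) is false at c.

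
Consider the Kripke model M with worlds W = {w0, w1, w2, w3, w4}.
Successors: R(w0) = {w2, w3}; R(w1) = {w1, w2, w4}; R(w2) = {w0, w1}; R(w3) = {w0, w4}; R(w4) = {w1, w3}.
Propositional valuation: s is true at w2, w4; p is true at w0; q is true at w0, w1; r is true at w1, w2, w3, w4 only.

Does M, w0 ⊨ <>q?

At w0: <>q requires q at some successor in {w2, w3}.
  At w2: q is false.
  At w3: q is false.
So <>q is false at w0.

No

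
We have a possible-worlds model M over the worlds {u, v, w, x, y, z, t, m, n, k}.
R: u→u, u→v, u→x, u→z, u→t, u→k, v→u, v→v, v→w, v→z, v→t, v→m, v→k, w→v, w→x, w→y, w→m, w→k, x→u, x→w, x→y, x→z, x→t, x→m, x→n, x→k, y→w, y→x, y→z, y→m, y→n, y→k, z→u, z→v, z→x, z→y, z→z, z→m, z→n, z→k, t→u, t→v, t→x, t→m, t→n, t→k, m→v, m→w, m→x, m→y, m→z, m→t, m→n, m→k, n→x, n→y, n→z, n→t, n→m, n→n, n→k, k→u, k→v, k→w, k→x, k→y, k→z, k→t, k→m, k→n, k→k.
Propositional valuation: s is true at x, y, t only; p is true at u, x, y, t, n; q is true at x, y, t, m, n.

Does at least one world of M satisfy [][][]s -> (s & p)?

Yes

Let φ = [][][]s -> (s & p). Evaluate φ at each world:
  u (successors {u, v, x, z, t, k}): φ is true.
  v (successors {u, v, w, z, t, m, k}): φ is true.
  w (successors {v, x, y, m, k}): φ is true.
  x (successors {u, w, y, z, t, m, n, k}): φ is true.
  y (successors {w, x, z, m, n, k}): φ is true.
  z (successors {u, v, x, y, z, m, n, k}): φ is true.
  t (successors {u, v, x, m, n, k}): φ is true.
  m (successors {v, w, x, y, z, t, n, k}): φ is true.
  n (successors {x, y, z, t, m, n, k}): φ is true.
  k (successors {u, v, w, x, y, z, t, m, n, k}): φ is true.
Detail at u (witness):
  At u: [][][]s is false, s & p is false, so [][][]s -> (s & p) is true.
    At u: [][][]s requires [][]s at every successor {u, v, x, z, t, k}.
      [][]s fails at u, so [][][]s is false at u.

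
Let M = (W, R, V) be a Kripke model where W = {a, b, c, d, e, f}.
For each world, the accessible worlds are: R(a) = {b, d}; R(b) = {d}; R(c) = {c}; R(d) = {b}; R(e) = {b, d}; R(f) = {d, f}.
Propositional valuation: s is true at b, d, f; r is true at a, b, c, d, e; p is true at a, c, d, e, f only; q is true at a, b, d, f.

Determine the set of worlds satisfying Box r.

Let φ = Box r. Evaluate φ at each world:
  a (successors {b, d}): φ is true.
  b (successors {d}): φ is true.
  c (successors {c}): φ is true.
  d (successors {b}): φ is true.
  e (successors {b, d}): φ is true.
  f (successors {d, f}): φ is false.
For instance, at a:
  At a: Box r requires r at every successor {b, d}.
    At b: r is true.
    At d: r is true.
  So Box r is true at a.
Satisfying worlds: {a, b, c, d, e}

a, b, c, d, e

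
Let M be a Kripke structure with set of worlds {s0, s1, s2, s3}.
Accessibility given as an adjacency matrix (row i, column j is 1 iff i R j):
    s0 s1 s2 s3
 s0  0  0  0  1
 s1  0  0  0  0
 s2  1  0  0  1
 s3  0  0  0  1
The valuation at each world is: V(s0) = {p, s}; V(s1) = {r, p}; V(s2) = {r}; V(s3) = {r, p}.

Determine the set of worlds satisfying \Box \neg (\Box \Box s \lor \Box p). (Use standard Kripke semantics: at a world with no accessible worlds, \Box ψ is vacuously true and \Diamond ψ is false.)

s1

Recall that \Box ψ holds at a world iff ψ holds at every accessible world, and \Diamond ψ holds iff ψ holds at some accessible world.
Let φ = \Box \neg (\Box \Box s \lor \Box p). Evaluate φ at each world:
  s0 (successors {s3}): φ is false.
  s1 (successors ∅): φ is true.
  s2 (successors {s0, s3}): φ is false.
  s3 (successors {s3}): φ is false.
For instance, at s3:
  At s3: \Box \neg (\Box \Box s \lor \Box p) requires \neg (\Box \Box s \lor \Box p) at every successor {s3}.
    \neg (\Box \Box s \lor \Box p) fails at s3, so \Box \neg (\Box \Box s \lor \Box p) is false at s3.
      At s3: \Box \Box s \lor \Box p is true, so \neg (\Box \Box s \lor \Box p) is false.
Satisfying worlds: {s1}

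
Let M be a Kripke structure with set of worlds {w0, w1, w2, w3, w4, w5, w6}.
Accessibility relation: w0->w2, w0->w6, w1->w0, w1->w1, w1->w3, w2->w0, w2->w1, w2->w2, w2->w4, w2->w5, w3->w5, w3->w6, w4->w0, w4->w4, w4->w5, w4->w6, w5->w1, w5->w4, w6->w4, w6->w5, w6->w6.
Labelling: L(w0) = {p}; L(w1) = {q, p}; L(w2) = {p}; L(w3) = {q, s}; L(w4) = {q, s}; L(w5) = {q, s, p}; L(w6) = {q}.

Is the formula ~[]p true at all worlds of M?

Yes

Let φ = ~[]p. Evaluate φ at each world:
  w0 (successors {w2, w6}): φ is true.
  w1 (successors {w0, w1, w3}): φ is true.
  w2 (successors {w0, w1, w2, w4, w5}): φ is true.
  w3 (successors {w5, w6}): φ is true.
  w4 (successors {w0, w4, w5, w6}): φ is true.
  w5 (successors {w1, w4}): φ is true.
  w6 (successors {w4, w5, w6}): φ is true.
For instance, at w5:
  At w5: []p is false, so ~[]p is true.
    At w5: []p requires p at every successor {w1, w4}.
      p fails at w4, so []p is false at w5.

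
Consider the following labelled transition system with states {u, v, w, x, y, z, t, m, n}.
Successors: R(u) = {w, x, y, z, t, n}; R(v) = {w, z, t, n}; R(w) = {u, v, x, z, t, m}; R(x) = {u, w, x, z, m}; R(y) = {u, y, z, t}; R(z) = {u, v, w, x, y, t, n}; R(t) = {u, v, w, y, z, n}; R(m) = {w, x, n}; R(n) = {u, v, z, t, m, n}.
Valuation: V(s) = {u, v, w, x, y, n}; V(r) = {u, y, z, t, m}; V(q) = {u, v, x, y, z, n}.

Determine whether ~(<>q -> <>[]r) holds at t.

No

Recall that []ψ holds at a world iff ψ holds at every accessible world, and <>ψ holds iff ψ holds at some accessible world.
At t: <>q -> <>[]r is true, so ~(<>q -> <>[]r) is false.
  At t: <>q is true, <>[]r is true, so <>q -> <>[]r is true.
    At t: <>q requires q at some successor in {u, v, w, y, z, n}.
      q holds at u, so <>q is true at t.
    At t: <>[]r requires []r at some successor in {u, v, w, y, z, n}.
      []r holds at y, so <>[]r is true at t.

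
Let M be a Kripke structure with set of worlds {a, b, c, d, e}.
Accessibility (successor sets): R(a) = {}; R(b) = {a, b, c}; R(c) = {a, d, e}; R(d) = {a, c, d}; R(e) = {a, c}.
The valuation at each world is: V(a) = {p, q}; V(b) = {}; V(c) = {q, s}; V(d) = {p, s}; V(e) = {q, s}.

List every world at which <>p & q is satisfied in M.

Let φ = <>p & q. Evaluate φ at each world:
  a (successors ∅): φ is false.
  b (successors {a, b, c}): φ is false.
  c (successors {a, d, e}): φ is true.
  d (successors {a, c, d}): φ is false.
  e (successors {a, c}): φ is true.
For instance, at c:
  At c: <>p is true, q is true, so <>p & q is true.
    At c: <>p requires p at some successor in {a, d, e}.
      p holds at a, so <>p is true at c.
Satisfying worlds: {c, e}

c, e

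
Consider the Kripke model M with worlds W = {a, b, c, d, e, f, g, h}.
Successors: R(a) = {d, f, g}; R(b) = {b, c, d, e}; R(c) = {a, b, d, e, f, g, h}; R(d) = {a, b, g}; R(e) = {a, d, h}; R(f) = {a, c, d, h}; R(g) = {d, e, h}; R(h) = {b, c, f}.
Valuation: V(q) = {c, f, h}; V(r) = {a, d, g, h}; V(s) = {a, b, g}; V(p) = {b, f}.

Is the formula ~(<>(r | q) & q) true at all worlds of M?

Let φ = ~(<>(r | q) & q). Evaluate φ at each world:
  a (successors {d, f, g}): φ is true.
  b (successors {b, c, d, e}): φ is true.
  c (successors {a, b, d, e, f, g, h}): φ is false.
  d (successors {a, b, g}): φ is true.
  e (successors {a, d, h}): φ is true.
  f (successors {a, c, d, h}): φ is false.
  g (successors {d, e, h}): φ is true.
  h (successors {b, c, f}): φ is false.
Detail at c (counterexample):
  At c: <>(r | q) & q is true, so ~(<>(r | q) & q) is false.
    At c: <>(r | q) is true, q is true, so <>(r | q) & q is true.
      At c: <>(r | q) requires r | q at some successor in {a, b, d, e, f, g, h}.
        r | q holds at a, so <>(r | q) is true at c.

No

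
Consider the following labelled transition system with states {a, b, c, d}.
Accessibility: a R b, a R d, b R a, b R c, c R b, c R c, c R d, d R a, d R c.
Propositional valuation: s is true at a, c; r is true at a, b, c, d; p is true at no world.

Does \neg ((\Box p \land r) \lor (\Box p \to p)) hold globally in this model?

No

Let φ = \neg ((\Box p \land r) \lor (\Box p \to p)). Evaluate φ at each world:
  a (successors {b, d}): φ is false.
  b (successors {a, c}): φ is false.
  c (successors {b, c, d}): φ is false.
  d (successors {a, c}): φ is false.
Detail at a (counterexample):
  At a: (\Box p \land r) \lor (\Box p \to p) is true, so \neg ((\Box p \land r) \lor (\Box p \to p)) is false.
    At a: \Box p \land r is false, \Box p \to p is true, so (\Box p \land r) \lor (\Box p \to p) is true.
      At a: \Box p is false, r is true, so \Box p \land r is false.
      At a: \Box p is false, p is false, so \Box p \to p is true.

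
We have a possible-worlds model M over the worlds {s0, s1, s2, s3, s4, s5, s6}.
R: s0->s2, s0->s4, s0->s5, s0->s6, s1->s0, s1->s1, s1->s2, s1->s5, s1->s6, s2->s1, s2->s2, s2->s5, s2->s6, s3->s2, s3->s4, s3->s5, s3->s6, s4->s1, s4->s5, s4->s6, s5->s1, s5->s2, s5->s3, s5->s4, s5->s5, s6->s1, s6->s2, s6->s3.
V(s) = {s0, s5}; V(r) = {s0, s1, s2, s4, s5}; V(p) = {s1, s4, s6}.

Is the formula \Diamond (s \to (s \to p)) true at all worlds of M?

Yes

Let φ = \Diamond (s \to (s \to p)). Evaluate φ at each world:
  s0 (successors {s2, s4, s5, s6}): φ is true.
  s1 (successors {s0, s1, s2, s5, s6}): φ is true.
  s2 (successors {s1, s2, s5, s6}): φ is true.
  s3 (successors {s2, s4, s5, s6}): φ is true.
  s4 (successors {s1, s5, s6}): φ is true.
  s5 (successors {s1, s2, s3, s4, s5}): φ is true.
  s6 (successors {s1, s2, s3}): φ is true.
For instance, at s2:
  At s2: \Diamond (s \to (s \to p)) requires s \to (s \to p) at some successor in {s1, s2, s5, s6}.
    s \to (s \to p) holds at s1, so \Diamond (s \to (s \to p)) is true at s2.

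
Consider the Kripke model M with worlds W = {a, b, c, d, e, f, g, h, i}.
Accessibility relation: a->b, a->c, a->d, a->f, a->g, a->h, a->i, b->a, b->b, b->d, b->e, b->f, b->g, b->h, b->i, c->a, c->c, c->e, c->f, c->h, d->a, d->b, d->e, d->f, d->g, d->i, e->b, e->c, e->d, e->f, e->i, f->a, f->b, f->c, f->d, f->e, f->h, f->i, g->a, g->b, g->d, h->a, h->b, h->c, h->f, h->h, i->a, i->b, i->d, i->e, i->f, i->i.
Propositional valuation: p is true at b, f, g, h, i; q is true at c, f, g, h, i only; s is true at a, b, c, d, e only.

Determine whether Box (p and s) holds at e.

Recall that Box ψ holds at a world iff ψ holds at every accessible world, and Dia ψ holds iff ψ holds at some accessible world.
At e: Box (p and s) requires p and s at every successor {b, c, d, f, i}.
  p and s fails at c, so Box (p and s) is false at e.

No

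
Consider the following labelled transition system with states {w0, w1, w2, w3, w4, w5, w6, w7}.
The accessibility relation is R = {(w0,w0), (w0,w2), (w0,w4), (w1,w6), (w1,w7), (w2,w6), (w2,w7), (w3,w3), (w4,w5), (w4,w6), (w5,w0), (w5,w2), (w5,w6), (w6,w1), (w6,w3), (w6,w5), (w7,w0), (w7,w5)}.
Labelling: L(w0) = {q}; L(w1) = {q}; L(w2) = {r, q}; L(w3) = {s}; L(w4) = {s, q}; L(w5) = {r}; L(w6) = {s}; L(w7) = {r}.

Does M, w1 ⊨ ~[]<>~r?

At w1: []<>~r is true, so ~[]<>~r is false.
  At w1: []<>~r requires <>~r at every successor {w6, w7}.
      At w6: <>~r requires ~r at some successor in {w1, w3, w5}.
        ~r holds at w1, so <>~r is true at w6.
      At w7: <>~r requires ~r at some successor in {w0, w5}.
        ~r holds at w0, so <>~r is true at w7.
  So []<>~r is true at w1.

No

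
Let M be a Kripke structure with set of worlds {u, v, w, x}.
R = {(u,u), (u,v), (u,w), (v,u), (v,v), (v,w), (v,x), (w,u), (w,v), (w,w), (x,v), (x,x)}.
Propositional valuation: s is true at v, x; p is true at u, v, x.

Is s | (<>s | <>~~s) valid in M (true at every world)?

Yes

Let φ = s | (<>s | <>~~s). Evaluate φ at each world:
  u (successors {u, v, w}): φ is true.
  v (successors {u, v, w, x}): φ is true.
  w (successors {u, v, w}): φ is true.
  x (successors {v, x}): φ is true.
For instance, at v:
  At v: s is true, <>s | <>~~s is true, so s | (<>s | <>~~s) is true.
    At v: <>s is true, <>~~s is true, so <>s | <>~~s is true.
      At v: <>s requires s at some successor in {u, v, w, x}.
        s holds at v, so <>s is true at v.
      At v: <>~~s requires ~~s at some successor in {u, v, w, x}.
        ~~s holds at v, so <>~~s is true at v.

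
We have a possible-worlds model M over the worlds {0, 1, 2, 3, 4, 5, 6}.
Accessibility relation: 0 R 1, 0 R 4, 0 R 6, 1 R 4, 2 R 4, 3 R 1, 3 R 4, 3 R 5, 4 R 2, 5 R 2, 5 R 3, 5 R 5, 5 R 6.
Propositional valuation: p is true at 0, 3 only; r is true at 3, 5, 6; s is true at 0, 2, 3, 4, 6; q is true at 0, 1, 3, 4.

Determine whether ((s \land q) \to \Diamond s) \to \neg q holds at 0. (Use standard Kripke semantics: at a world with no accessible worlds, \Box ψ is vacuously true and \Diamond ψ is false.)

At 0: (s \land q) \to \Diamond s is true, \neg q is false, so ((s \land q) \to \Diamond s) \to \neg q is false.
  At 0: s \land q is true, \Diamond s is true, so (s \land q) \to \Diamond s is true.
    At 0: \Diamond s requires s at some successor in {1, 4, 6}.
      s holds at 4, so \Diamond s is true at 0.

No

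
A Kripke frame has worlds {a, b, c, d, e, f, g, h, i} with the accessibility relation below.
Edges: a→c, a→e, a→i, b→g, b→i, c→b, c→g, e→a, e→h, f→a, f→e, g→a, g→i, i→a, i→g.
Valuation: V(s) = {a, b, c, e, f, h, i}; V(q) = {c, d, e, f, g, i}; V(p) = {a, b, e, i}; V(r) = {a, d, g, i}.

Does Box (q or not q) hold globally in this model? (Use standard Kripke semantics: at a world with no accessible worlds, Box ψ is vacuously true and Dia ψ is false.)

Let φ = Box (q or not q). Evaluate φ at each world:
  a (successors {c, e, i}): φ is true.
  b (successors {g, i}): φ is true.
  c (successors {b, g}): φ is true.
  d (successors ∅): φ is true.
  e (successors {a, h}): φ is true.
  f (successors {a, e}): φ is true.
  g (successors {a, i}): φ is true.
  h (successors ∅): φ is true.
  i (successors {a, g}): φ is true.
For instance, at b:
  At b: Box (q or not q) requires q or not q at every successor {g, i}.
    At g: q or not q is true.
    At i: q or not q is true.
  So Box (q or not q) is true at b.

Yes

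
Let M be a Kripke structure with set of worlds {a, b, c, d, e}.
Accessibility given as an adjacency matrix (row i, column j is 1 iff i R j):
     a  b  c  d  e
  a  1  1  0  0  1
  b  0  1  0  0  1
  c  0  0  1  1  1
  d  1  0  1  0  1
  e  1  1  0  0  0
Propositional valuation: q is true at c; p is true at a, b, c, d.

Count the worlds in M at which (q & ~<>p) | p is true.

Recall that <>ψ holds at a world iff ψ holds at some accessible world.
Let φ = (q & ~<>p) | p. Evaluate φ at each world:
  a (successors {a, b, e}): φ is true.
  b (successors {b, e}): φ is true.
  c (successors {c, d, e}): φ is true.
  d (successors {a, c, e}): φ is true.
  e (successors {a, b}): φ is false.
For instance, at a:
  At a: q & ~<>p is false, p is true, so (q & ~<>p) | p is true.
    At a: q is false, ~<>p is false, so q & ~<>p is false.
      At a: <>p is true, so ~<>p is false.
Satisfying worlds: {a, b, c, d}

4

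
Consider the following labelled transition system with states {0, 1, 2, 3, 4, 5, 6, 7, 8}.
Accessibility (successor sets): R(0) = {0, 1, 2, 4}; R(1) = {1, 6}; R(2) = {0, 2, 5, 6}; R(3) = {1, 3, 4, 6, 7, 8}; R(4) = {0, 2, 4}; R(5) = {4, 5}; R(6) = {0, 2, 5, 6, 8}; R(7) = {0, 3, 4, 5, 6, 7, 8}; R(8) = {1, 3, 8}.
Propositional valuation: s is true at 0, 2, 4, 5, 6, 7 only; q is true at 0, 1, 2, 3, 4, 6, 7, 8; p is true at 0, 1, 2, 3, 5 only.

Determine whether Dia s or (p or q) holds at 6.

At 6: Dia s is true, p or q is true, so Dia s or (p or q) is true.
  At 6: Dia s requires s at some successor in {0, 2, 5, 6, 8}.
    s holds at 0, so Dia s is true at 6.

Yes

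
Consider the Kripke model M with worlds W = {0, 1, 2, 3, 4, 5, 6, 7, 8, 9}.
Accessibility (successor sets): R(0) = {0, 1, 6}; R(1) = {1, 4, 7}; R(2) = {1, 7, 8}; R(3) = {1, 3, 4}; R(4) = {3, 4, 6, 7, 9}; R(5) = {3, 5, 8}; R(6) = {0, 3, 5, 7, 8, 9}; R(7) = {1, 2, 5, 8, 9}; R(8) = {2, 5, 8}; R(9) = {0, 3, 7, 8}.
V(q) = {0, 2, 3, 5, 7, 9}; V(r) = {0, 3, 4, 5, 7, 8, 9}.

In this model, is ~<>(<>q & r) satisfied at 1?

No

At 1: <>(<>q & r) is true, so ~<>(<>q & r) is false.
  At 1: <>(<>q & r) requires <>q & r at some successor in {1, 4, 7}.
    <>q & r holds at 4, so <>(<>q & r) is true at 1.
      At 4: <>q is true, r is true, so <>q & r is true.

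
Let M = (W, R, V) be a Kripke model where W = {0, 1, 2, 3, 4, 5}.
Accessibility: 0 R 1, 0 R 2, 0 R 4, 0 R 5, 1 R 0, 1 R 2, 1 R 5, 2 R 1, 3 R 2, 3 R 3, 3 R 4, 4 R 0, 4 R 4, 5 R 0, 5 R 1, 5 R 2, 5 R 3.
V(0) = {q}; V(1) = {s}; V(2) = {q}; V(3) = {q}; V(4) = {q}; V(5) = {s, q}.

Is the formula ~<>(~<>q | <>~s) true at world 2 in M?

At 2: <>(~<>q | <>~s) is true, so ~<>(~<>q | <>~s) is false.
  At 2: <>(~<>q | <>~s) requires ~<>q | <>~s at some successor in {1}.
    ~<>q | <>~s holds at 1, so <>(~<>q | <>~s) is true at 2.
      At 1: ~<>q is false, <>~s is true, so ~<>q | <>~s is true.

No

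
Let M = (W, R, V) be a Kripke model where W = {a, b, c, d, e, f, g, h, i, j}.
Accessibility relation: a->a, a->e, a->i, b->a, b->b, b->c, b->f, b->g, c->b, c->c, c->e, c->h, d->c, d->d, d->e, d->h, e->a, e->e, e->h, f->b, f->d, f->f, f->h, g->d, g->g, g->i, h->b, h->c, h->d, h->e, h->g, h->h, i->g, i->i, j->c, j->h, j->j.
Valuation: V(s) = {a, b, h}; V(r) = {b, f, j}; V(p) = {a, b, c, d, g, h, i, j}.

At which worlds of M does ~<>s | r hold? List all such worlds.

Recall that <>ψ holds at a world iff ψ holds at some accessible world.
Let φ = ~<>s | r. Evaluate φ at each world:
  a (successors {a, e, i}): φ is false.
  b (successors {a, b, c, f, g}): φ is true.
  c (successors {b, c, e, h}): φ is false.
  d (successors {c, d, e, h}): φ is false.
  e (successors {a, e, h}): φ is false.
  f (successors {b, d, f, h}): φ is true.
  g (successors {d, g, i}): φ is true.
  h (successors {b, c, d, e, g, h}): φ is false.
  i (successors {g, i}): φ is true.
  j (successors {c, h, j}): φ is true.
For instance, at d:
  At d: ~<>s is false, r is false, so ~<>s | r is false.
    At d: <>s is true, so ~<>s is false.
      At d: <>s requires s at some successor in {c, d, e, h}.
        s holds at h, so <>s is true at d.
Satisfying worlds: {b, f, g, i, j}

b, f, g, i, j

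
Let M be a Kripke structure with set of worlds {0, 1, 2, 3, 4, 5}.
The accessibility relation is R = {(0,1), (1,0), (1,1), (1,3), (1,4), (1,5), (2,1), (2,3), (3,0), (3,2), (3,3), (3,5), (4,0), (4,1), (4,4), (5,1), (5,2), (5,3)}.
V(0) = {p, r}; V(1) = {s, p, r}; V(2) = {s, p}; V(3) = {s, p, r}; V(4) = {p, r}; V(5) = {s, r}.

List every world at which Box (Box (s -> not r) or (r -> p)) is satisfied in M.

Let φ = Box (Box (s -> not r) or (r -> p)). Evaluate φ at each world:
  0 (successors {1}): φ is true.
  1 (successors {0, 1, 3, 4, 5}): φ is false.
  2 (successors {1, 3}): φ is true.
  3 (successors {0, 2, 3, 5}): φ is false.
  4 (successors {0, 1, 4}): φ is true.
  5 (successors {1, 2, 3}): φ is true.
For instance, at 3:
  At 3: Box (Box (s -> not r) or (r -> p)) requires Box (s -> not r) or (r -> p) at every successor {0, 2, 3, 5}.
    Box (s -> not r) or (r -> p) fails at 5, so Box (Box (s -> not r) or (r -> p)) is false at 3.
      At 5: Box (s -> not r) is false, r -> p is false, so Box (s -> not r) or (r -> p) is false.
Satisfying worlds: {0, 2, 4, 5}

0, 2, 4, 5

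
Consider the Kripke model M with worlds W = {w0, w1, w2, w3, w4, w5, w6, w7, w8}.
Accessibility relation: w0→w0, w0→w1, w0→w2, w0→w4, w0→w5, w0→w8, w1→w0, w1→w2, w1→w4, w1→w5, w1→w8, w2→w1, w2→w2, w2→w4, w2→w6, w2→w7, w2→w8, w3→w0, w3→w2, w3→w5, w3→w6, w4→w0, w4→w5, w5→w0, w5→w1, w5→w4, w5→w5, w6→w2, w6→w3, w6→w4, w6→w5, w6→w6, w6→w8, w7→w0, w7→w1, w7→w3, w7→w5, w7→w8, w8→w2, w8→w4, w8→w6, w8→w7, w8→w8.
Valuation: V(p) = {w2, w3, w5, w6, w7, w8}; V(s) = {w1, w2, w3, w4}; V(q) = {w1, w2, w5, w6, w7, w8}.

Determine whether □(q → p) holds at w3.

Yes

At w3: □(q → p) requires q → p at every successor {w0, w2, w5, w6}.
  At w0: q → p is true.
  At w2: q → p is true.
  At w5: q → p is true.
  At w6: q → p is true.
So □(q → p) is true at w3.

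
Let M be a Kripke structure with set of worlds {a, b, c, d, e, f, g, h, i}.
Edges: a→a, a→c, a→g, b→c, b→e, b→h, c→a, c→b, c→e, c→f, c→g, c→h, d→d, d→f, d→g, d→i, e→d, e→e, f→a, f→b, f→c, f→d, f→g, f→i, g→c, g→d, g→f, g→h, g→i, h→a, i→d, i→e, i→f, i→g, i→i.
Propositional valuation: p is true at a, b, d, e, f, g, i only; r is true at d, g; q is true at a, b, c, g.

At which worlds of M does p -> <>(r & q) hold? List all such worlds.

a, c, d, f, h, i

Let φ = p -> <>(r & q). Evaluate φ at each world:
  a (successors {a, c, g}): φ is true.
  b (successors {c, e, h}): φ is false.
  c (successors {a, b, e, f, g, h}): φ is true.
  d (successors {d, f, g, i}): φ is true.
  e (successors {d, e}): φ is false.
  f (successors {a, b, c, d, g, i}): φ is true.
  g (successors {c, d, f, h, i}): φ is false.
  h (successors {a}): φ is true.
  i (successors {d, e, f, g, i}): φ is true.
For instance, at g:
  At g: p is true, <>(r & q) is false, so p -> <>(r & q) is false.
    At g: <>(r & q) requires r & q at some successor in {c, d, f, h, i}.
      At c: r & q is false.
      At d: r & q is false.
      At f: r & q is false.
      At h: r & q is false.
      At i: r & q is false.
    So <>(r & q) is false at g.
Satisfying worlds: {a, c, d, f, h, i}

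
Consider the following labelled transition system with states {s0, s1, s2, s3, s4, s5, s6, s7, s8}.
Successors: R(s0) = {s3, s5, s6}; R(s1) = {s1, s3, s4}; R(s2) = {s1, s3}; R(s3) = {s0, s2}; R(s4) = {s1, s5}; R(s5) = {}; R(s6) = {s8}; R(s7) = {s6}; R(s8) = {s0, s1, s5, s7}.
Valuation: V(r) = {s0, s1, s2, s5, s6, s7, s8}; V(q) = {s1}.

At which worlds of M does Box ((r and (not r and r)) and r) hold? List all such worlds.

s5

Recall that Box ψ holds at a world iff ψ holds at every accessible world, and Dia ψ holds iff ψ holds at some accessible world.
Let φ = Box ((r and (not r and r)) and r). Evaluate φ at each world:
  s0 (successors {s3, s5, s6}): φ is false.
  s1 (successors {s1, s3, s4}): φ is false.
  s2 (successors {s1, s3}): φ is false.
  s3 (successors {s0, s2}): φ is false.
  s4 (successors {s1, s5}): φ is false.
  s5 (successors ∅): φ is true.
  s6 (successors {s8}): φ is false.
  s7 (successors {s6}): φ is false.
  s8 (successors {s0, s1, s5, s7}): φ is false.
For instance, at s2:
  At s2: Box ((r and (not r and r)) and r) requires (r and (not r and r)) and r at every successor {s1, s3}.
    (r and (not r and r)) and r fails at s1, so Box ((r and (not r and r)) and r) is false at s2.
Satisfying worlds: {s5}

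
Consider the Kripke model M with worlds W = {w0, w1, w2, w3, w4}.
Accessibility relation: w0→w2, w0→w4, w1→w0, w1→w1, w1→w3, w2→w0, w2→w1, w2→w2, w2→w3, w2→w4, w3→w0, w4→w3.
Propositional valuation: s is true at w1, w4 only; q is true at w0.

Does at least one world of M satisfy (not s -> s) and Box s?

Let φ = (not s -> s) and Box s. Evaluate φ at each world:
  w0 (successors {w2, w4}): φ is false.
  w1 (successors {w0, w1, w3}): φ is false.
  w2 (successors {w0, w1, w2, w3, w4}): φ is false.
  w3 (successors {w0}): φ is false.
  w4 (successors {w3}): φ is false.
For instance, at w1:
  At w1: not s -> s is true, Box s is false, so (not s -> s) and Box s is false.
    At w1: Box s requires s at every successor {w0, w1, w3}.
      s fails at w0, so Box s is false at w1.

No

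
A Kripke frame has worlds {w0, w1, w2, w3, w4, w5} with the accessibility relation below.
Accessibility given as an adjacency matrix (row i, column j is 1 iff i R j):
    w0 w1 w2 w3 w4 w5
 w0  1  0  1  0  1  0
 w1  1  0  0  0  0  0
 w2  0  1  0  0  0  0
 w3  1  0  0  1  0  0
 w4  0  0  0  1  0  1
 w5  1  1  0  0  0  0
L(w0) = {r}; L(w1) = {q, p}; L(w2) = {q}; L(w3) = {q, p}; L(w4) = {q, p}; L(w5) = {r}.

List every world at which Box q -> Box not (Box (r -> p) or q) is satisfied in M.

Let φ = Box q -> Box not (Box (r -> p) or q). Evaluate φ at each world:
  w0 (successors {w0, w2, w4}): φ is true.
  w1 (successors {w0}): φ is true.
  w2 (successors {w1}): φ is false.
  w3 (successors {w0, w3}): φ is true.
  w4 (successors {w3, w5}): φ is true.
  w5 (successors {w0, w1}): φ is true.
For instance, at w5:
  At w5: Box q is false, Box not (Box (r -> p) or q) is false, so Box q -> Box not (Box (r -> p) or q) is true.
    At w5: Box q requires q at every successor {w0, w1}.
      q fails at w0, so Box q is false at w5.
    At w5: Box not (Box (r -> p) or q) requires not (Box (r -> p) or q) at every successor {w0, w1}.
      not (Box (r -> p) or q) fails at w1, so Box not (Box (r -> p) or q) is false at w5.
Satisfying worlds: {w0, w1, w3, w4, w5}

w0, w1, w3, w4, w5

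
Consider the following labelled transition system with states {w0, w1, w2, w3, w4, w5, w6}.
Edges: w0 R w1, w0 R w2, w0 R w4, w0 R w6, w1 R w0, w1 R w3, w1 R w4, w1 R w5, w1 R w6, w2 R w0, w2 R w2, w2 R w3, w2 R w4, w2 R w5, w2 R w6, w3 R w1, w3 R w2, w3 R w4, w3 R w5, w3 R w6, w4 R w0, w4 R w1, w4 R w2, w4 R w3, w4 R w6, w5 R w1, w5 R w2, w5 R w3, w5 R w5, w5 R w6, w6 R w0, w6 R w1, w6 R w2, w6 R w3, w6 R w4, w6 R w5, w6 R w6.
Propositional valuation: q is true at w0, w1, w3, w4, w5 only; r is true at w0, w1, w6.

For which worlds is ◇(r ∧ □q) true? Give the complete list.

none

Recall that □ψ holds at a world iff ψ holds at every accessible world, and ◇ψ holds iff ψ holds at some accessible world.
Let φ = ◇(r ∧ □q). Evaluate φ at each world:
  w0 (successors {w1, w2, w4, w6}): φ is false.
  w1 (successors {w0, w3, w4, w5, w6}): φ is false.
  w2 (successors {w0, w2, w3, w4, w5, w6}): φ is false.
  w3 (successors {w1, w2, w4, w5, w6}): φ is false.
  w4 (successors {w0, w1, w2, w3, w6}): φ is false.
  w5 (successors {w1, w2, w3, w5, w6}): φ is false.
  w6 (successors {w0, w1, w2, w3, w4, w5, w6}): φ is false.
For instance, at w2:
  At w2: ◇(r ∧ □q) requires r ∧ □q at some successor in {w0, w2, w3, w4, w5, w6}.
    At w0: r ∧ □q is false.
    At w2: r ∧ □q is false.
    At w3: r ∧ □q is false.
    At w4: r ∧ □q is false.
    At w5: r ∧ □q is false.
    At w6: r ∧ □q is false.
  So ◇(r ∧ □q) is false at w2.
Satisfying worlds: none.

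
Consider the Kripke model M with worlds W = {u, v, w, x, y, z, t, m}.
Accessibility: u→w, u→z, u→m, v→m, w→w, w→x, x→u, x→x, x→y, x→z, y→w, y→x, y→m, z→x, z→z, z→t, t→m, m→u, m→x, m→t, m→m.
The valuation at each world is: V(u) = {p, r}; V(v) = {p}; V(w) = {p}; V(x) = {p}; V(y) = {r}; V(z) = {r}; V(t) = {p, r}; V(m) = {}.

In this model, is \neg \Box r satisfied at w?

Yes

Recall that \Box ψ holds at a world iff ψ holds at every accessible world, and \Diamond ψ holds iff ψ holds at some accessible world.
At w: \Box r is false, so \neg \Box r is true.
  At w: \Box r requires r at every successor {w, x}.
    r fails at w, so \Box r is false at w.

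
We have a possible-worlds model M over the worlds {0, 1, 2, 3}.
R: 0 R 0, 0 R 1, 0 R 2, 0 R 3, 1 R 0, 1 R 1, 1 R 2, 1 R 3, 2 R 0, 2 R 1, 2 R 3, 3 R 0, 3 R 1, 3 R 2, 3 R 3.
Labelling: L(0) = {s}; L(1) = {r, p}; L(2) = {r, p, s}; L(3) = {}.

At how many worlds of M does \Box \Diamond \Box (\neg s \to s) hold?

Recall that \Box ψ holds at a world iff ψ holds at every accessible world, and \Diamond ψ holds iff ψ holds at some accessible world.
Let φ = \Box \Diamond \Box (\neg s \to s). Evaluate φ at each world:
  0 (successors {0, 1, 2, 3}): φ is false.
  1 (successors {0, 1, 2, 3}): φ is false.
  2 (successors {0, 1, 3}): φ is false.
  3 (successors {0, 1, 2, 3}): φ is false.
For instance, at 3:
  At 3: \Box \Diamond \Box (\neg s \to s) requires \Diamond \Box (\neg s \to s) at every successor {0, 1, 2, 3}.
    \Diamond \Box (\neg s \to s) fails at 0, so \Box \Diamond \Box (\neg s \to s) is false at 3.
      At 0: \Diamond \Box (\neg s \to s) requires \Box (\neg s \to s) at some successor in {0, 1, 2, 3}.
        At 0: \Box (\neg s \to s) is false.
        At 1: \Box (\neg s \to s) is false.
        At 2: \Box (\neg s \to s) is false.
        At 3: \Box (\neg s \to s) is false.
      So \Diamond \Box (\neg s \to s) is false at 0.
Satisfying worlds: none.

0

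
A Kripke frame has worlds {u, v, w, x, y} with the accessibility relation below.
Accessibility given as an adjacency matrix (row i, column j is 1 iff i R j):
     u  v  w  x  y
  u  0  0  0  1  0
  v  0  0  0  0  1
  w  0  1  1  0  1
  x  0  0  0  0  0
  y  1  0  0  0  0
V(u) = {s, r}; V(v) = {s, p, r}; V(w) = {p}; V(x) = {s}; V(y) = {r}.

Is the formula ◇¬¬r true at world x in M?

Recall that ◇ψ holds at a world iff ψ holds at some accessible world.
At x: no accessible worlds, so ◇¬¬r is false.

No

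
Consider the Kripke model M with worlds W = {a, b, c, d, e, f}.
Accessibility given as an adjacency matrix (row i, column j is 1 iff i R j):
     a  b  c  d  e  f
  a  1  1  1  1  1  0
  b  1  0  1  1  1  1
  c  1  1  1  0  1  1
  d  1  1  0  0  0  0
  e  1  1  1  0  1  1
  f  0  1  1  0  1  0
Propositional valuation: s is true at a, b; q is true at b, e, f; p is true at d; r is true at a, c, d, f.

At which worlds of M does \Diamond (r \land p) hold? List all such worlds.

a, b

Let φ = \Diamond (r \land p). Evaluate φ at each world:
  a (successors {a, b, c, d, e}): φ is true.
  b (successors {a, c, d, e, f}): φ is true.
  c (successors {a, b, c, e, f}): φ is false.
  d (successors {a, b}): φ is false.
  e (successors {a, b, c, e, f}): φ is false.
  f (successors {b, c, e}): φ is false.
For instance, at e:
  At e: \Diamond (r \land p) requires r \land p at some successor in {a, b, c, e, f}.
    At a: r \land p is false.
    At b: r \land p is false.
    At c: r \land p is false.
    At e: r \land p is false.
    At f: r \land p is false.
  So \Diamond (r \land p) is false at e.
Satisfying worlds: {a, b}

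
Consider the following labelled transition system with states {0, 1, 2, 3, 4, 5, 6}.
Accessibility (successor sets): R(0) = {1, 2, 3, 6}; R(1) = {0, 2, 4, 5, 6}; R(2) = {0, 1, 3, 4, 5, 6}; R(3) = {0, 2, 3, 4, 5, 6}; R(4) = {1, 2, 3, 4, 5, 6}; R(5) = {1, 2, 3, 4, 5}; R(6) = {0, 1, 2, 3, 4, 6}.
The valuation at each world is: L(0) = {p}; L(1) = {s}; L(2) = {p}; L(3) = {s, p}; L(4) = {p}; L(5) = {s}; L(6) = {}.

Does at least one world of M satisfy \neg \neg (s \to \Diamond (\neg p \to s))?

Let φ = \neg \neg (s \to \Diamond (\neg p \to s)). Evaluate φ at each world:
  0 (successors {1, 2, 3, 6}): φ is true.
  1 (successors {0, 2, 4, 5, 6}): φ is true.
  2 (successors {0, 1, 3, 4, 5, 6}): φ is true.
  3 (successors {0, 2, 3, 4, 5, 6}): φ is true.
  4 (successors {1, 2, 3, 4, 5, 6}): φ is true.
  5 (successors {1, 2, 3, 4, 5}): φ is true.
  6 (successors {0, 1, 2, 3, 4, 6}): φ is true.
Detail at 0 (witness):
  At 0: \neg (s \to \Diamond (\neg p \to s)) is false, so \neg \neg (s \to \Diamond (\neg p \to s)) is true.
    At 0: s \to \Diamond (\neg p \to s) is true, so \neg (s \to \Diamond (\neg p \to s)) is false.
      At 0: s is false, \Diamond (\neg p \to s) is true, so s \to \Diamond (\neg p \to s) is true.

Yes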